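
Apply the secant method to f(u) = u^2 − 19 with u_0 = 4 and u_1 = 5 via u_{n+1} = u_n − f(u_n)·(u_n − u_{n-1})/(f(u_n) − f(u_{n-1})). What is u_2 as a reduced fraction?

f(4) = −3, f(5) = 6. u_2 = 5 − 6·(5 − 4)/(6 − (−3)) = 13/3.

13/3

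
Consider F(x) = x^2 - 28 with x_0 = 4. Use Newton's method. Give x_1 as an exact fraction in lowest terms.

11/2

F'(x) = 2x.
F(4) = -12, F'(4) = 8, so x_1 = 4 - (-12)/8 = 11/2.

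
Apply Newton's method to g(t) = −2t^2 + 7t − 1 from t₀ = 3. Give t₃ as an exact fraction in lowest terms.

g'(t) = −4t + 7.
g(3) = 2, g'(3) = −5, so t₁ = 3 − 2/(−5) = 17/5.
g(17/5) = −8/25, g'(17/5) = −33/5, so t₂ = (17/5) − (−8/25)/(−33/5) = 553/165.
g(553/165) = −128/27225, g'(553/165) = −1057/165, so t₃ = (553/165) − (−128/27225)/(−1057/165) = 584393/174405.

584393/174405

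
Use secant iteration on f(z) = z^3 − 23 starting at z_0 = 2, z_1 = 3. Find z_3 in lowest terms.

f(2) = −15, f(3) = 4. z_2 = 3 − 4·(3 − 2)/(4 − (−15)) = 53/19.
f(3) = 4, f(53/19) = −8880/6859. z_3 = (53/19) − (−8880/6859)·((53/19) − 3)/((−8880/6859) − 4) = 25793/9079.

25793/9079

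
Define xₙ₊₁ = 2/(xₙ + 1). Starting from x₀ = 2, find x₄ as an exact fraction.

22/21

x₁ = 2/(2 + 1) = 2/3.
x₂ = 2/(2/3 + 1) = 6/5.
x₃ = 2/(6/5 + 1) = 10/11.
x₄ = 2/(10/11 + 1) = 22/21.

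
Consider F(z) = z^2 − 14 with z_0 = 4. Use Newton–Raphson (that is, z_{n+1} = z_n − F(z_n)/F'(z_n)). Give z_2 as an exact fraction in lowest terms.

F'(z) = 2z.
F(4) = 2, F'(4) = 8, so z_1 = 4 − 2/8 = 15/4.
F(15/4) = 1/16, F'(15/4) = 15/2, so z_2 = (15/4) − (1/16)/(15/2) = 449/120.

449/120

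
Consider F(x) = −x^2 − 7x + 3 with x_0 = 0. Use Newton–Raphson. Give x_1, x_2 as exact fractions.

x_1 = 3/7, x_2 = 156/385

F'(x) = −2x − 7.
F(0) = 3, F'(0) = −7, so x_1 = 0 − 3/(−7) = 3/7.
F(3/7) = −9/49, F'(3/7) = −55/7, so x_2 = (3/7) − (−9/49)/(−55/7) = 156/385.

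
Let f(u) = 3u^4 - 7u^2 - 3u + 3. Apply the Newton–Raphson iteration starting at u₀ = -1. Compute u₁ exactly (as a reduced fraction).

f'(u) = 12u^3 - 14u - 3.
f(-1) = 2, f'(-1) = -1, so u₁ = (-1) - 2/(-1) = 1.

1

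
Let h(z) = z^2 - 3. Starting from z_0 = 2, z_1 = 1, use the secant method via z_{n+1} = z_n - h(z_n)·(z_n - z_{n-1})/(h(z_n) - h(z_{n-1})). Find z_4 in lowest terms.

71/41

h(2) = 1, h(1) = -2. z_2 = 1 - (-2)·(1 - 2)/((-2) - 1) = 5/3.
h(1) = -2, h(5/3) = -2/9. z_3 = (5/3) - (-2/9)·((5/3) - 1)/((-2/9) - (-2)) = 7/4.
h(5/3) = -2/9, h(7/4) = 1/16. z_4 = (7/4) - (1/16)·((7/4) - (5/3))/((1/16) - (-2/9)) = 71/41.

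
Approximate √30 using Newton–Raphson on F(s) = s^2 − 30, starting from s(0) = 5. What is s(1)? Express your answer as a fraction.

F'(s) = 2s.
F(5) = −5, F'(5) = 10, so s(1) = 5 − (−5)/10 = 11/2.

11/2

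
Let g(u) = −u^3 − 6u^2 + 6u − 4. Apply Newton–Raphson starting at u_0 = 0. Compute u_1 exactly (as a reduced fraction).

g'(u) = −3u^2 − 12u + 6.
g(0) = −4, g'(0) = 6, so u_1 = 0 − (−4)/6 = 2/3.

2/3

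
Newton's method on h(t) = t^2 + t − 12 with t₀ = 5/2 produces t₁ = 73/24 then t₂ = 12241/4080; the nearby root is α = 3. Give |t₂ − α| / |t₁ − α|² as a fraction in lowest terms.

12/85

t₁ − α = 73/24 − 3 = 1/24, so |t₁ − α| = 1/24.
t₂ − α = 12241/4080 − 3 = 1/4080, so |t₂ − α| = 1/4080.
|t₁ − α|² = 1/576.
Ratio = (1/4080) / (1/576) = 12/85.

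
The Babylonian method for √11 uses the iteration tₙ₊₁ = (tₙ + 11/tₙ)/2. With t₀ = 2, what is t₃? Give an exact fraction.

t₁ = (2 + 11/2)/2 = 15/4.
t₂ = (15/4 + 11/(15/4))/2 = 401/120.
t₃ = (401/120 + 11/(401/120))/2 = 319201/96240.

319201/96240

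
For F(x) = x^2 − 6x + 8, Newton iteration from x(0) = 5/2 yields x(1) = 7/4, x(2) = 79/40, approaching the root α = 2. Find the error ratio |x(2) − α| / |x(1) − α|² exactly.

x(1) − α = 7/4 − 2 = −1/4, so |x(1) − α| = 1/4.
x(2) − α = 79/40 − 2 = −1/40, so |x(2) − α| = 1/40.
|x(1) − α|² = 1/16.
Ratio = (1/40) / (1/16) = 2/5.

2/5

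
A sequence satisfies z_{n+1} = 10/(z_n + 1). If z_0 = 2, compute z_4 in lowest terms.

z_1 = 10/(2 + 1) = 10/3.
z_2 = 10/(10/3 + 1) = 30/13.
z_3 = 10/(30/13 + 1) = 130/43.
z_4 = 10/(130/43 + 1) = 430/173.

430/173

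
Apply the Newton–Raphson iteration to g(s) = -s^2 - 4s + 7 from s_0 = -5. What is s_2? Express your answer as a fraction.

g'(s) = -2s - 4.
g(-5) = 2, g'(-5) = 6, so s_1 = (-5) - 2/6 = -16/3.
g(-16/3) = -1/9, g'(-16/3) = 20/3, so s_2 = (-16/3) - (-1/9)/(20/3) = -319/60.

-319/60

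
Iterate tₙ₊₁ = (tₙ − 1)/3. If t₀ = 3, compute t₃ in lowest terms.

−10/27

t₁ = (3 − 1)/3 = 2/3.
t₂ = ((2/3) − 1)/3 = −1/9.
t₃ = ((−1/9) − 1)/3 = −10/27.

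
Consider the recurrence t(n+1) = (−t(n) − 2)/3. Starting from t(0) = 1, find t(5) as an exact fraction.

t(1) = (−1 − 2)/3 = −1.
t(2) = (−(−1) − 2)/3 = −1/3.
t(3) = (−(−1/3) − 2)/3 = −5/9.
t(4) = (−(−5/9) − 2)/3 = −13/27.
t(5) = (−(−13/27) − 2)/3 = −41/81.

−41/81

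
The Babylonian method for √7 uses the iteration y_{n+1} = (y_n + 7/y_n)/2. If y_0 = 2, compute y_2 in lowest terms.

y_1 = (2 + 7/2)/2 = 11/4.
y_2 = (11/4 + 7/(11/4))/2 = 233/88.

233/88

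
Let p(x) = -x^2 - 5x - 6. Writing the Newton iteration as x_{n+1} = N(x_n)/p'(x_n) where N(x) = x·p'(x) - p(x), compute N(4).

-10

p'(x) = -2x - 5.
N(x) = x·p'(x) - p(x) = x·(-2x - 5) - (-x^2 - 5x - 6) = -x^2 + 6.
N(4) = -10.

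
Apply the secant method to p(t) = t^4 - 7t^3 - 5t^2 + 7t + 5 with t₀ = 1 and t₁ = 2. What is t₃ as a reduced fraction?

p(1) = 1, p(2) = -41. t₂ = 2 - (-41)·(2 - 1)/((-41) - 1) = 43/42.
p(2) = -41, p(43/42) = 1594531/3111696. t₃ = (43/42) - (1594531/3111696)·((43/42) - 2)/((1594531/3111696) - (-41)) = 3263566/3150587.

3263566/3150587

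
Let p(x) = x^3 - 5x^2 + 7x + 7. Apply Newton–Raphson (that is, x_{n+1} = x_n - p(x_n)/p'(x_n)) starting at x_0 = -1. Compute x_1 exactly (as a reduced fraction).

p'(x) = 3x^2 - 10x + 7.
p(-1) = -6, p'(-1) = 20, so x_1 = (-1) - (-6)/20 = -7/10.

-7/10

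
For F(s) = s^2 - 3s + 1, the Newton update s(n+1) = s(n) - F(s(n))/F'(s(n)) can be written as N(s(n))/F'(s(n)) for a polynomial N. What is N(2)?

F'(s) = 2s - 3.
N(s) = s·F'(s) - F(s) = s·(2s - 3) - (s^2 - 3s + 1) = s^2 - 1.
N(2) = 3.

3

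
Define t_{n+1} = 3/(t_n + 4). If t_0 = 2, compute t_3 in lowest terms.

t_1 = 3/(2 + 4) = 1/2.
t_2 = 3/(1/2 + 4) = 2/3.
t_3 = 3/(2/3 + 4) = 9/14.

9/14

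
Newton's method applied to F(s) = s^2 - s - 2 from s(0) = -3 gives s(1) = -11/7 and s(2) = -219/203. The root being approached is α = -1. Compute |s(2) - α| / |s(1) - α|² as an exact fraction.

7/29

s(1) - α = -11/7 - (-1) = -11/7 + 1 = -4/7, so |s(1) - α| = 4/7.
s(2) - α = -219/203 - (-1) = -219/203 + 1 = -16/203, so |s(2) - α| = 16/203.
|s(1) - α|² = 16/49.
Ratio = (16/203) / (16/49) = 7/29.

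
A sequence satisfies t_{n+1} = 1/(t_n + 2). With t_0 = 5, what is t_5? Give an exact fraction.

t_1 = 1/(5 + 2) = 1/7.
t_2 = 1/(1/7 + 2) = 7/15.
t_3 = 1/(7/15 + 2) = 15/37.
t_4 = 1/(15/37 + 2) = 37/89.
t_5 = 1/(37/89 + 2) = 89/215.

89/215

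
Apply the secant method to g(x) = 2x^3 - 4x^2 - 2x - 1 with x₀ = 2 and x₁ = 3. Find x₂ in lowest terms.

g(2) = -5, g(3) = 11. x₂ = 3 - 11·(3 - 2)/(11 - (-5)) = 37/16.

37/16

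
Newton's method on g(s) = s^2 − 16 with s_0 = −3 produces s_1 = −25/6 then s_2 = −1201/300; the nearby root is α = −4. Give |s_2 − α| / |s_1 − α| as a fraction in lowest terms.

s_1 − α = −25/6 − (−4) = −25/6 + 4 = −1/6, so |s_1 − α| = 1/6.
s_2 − α = −1201/300 − (−4) = −1201/300 + 4 = −1/300, so |s_2 − α| = 1/300.
Ratio = (1/300) / (1/6) = 1/50.

1/50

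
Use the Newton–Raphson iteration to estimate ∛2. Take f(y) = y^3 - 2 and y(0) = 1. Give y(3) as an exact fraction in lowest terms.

f'(y) = 3y^2.
f(1) = -1, f'(1) = 3, so y(1) = 1 - (-1)/3 = 4/3.
f(4/3) = 10/27, f'(4/3) = 16/3, so y(2) = (4/3) - (10/27)/(16/3) = 91/72.
f(91/72) = 7075/373248, f'(91/72) = 8281/1728, so y(3) = (91/72) - (7075/373248)/(8281/1728) = 1126819/894348.

1126819/894348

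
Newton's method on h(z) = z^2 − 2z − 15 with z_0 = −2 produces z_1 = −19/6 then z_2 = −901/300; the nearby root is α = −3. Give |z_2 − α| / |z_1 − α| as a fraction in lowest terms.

1/50

z_1 − α = −19/6 − (−3) = −19/6 + 3 = −1/6, so |z_1 − α| = 1/6.
z_2 − α = −901/300 − (−3) = −901/300 + 3 = −1/300, so |z_2 − α| = 1/300.
Ratio = (1/300) / (1/6) = 1/50.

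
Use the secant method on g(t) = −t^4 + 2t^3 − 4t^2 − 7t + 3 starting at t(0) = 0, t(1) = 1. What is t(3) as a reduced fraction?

g(0) = 3, g(1) = −7. t(2) = 1 − (−7)·(1 − 0)/((−7) − 3) = 3/10.
g(1) = −7, g(3/10) = 5859/10000. t(3) = (3/10) − (5859/10000)·((3/10) − 1)/((5859/10000) − (−7)) = 3837/10837.

3837/10837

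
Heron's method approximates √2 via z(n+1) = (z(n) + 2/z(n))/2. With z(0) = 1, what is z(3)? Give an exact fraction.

z(1) = (1 + 2/1)/2 = 3/2.
z(2) = (3/2 + 2/(3/2))/2 = 17/12.
z(3) = (17/12 + 2/(17/12))/2 = 577/408.

577/408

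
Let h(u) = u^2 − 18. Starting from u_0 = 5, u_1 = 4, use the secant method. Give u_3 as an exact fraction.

h(5) = 7, h(4) = −2. u_2 = 4 − (−2)·(4 − 5)/((−2) − 7) = 38/9.
h(4) = −2, h(38/9) = −14/81. u_3 = (38/9) − (−14/81)·((38/9) − 4)/((−14/81) − (−2)) = 157/37.

157/37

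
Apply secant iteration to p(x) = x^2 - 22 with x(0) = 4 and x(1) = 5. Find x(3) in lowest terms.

136/29

p(4) = -6, p(5) = 3. x(2) = 5 - 3·(5 - 4)/(3 - (-6)) = 14/3.
p(5) = 3, p(14/3) = -2/9. x(3) = (14/3) - (-2/9)·((14/3) - 5)/((-2/9) - 3) = 136/29.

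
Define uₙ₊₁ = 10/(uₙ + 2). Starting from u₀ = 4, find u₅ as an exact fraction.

535/237

u₁ = 10/(4 + 2) = 5/3.
u₂ = 10/(5/3 + 2) = 30/11.
u₃ = 10/(30/11 + 2) = 55/26.
u₄ = 10/(55/26 + 2) = 260/107.
u₅ = 10/(260/107 + 2) = 535/237.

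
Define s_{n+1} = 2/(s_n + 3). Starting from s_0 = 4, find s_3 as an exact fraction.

s_1 = 2/(4 + 3) = 2/7.
s_2 = 2/(2/7 + 3) = 14/23.
s_3 = 2/(14/23 + 3) = 46/83.

46/83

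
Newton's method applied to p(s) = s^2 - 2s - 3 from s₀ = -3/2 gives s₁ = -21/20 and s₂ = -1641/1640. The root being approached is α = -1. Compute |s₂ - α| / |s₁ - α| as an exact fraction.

1/82

s₁ - α = -21/20 - (-1) = -21/20 + 1 = -1/20, so |s₁ - α| = 1/20.
s₂ - α = -1641/1640 - (-1) = -1641/1640 + 1 = -1/1640, so |s₂ - α| = 1/1640.
Ratio = (1/1640) / (1/20) = 1/82.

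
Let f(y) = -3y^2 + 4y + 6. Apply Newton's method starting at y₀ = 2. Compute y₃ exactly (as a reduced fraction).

f'(y) = -6y + 4.
f(2) = 2, f'(2) = -8, so y₁ = 2 - 2/(-8) = 9/4.
f(9/4) = -3/16, f'(9/4) = -19/2, so y₂ = (9/4) - (-3/16)/(-19/2) = 339/152.
f(339/152) = -27/23104, f'(339/152) = -713/76, so y₃ = (339/152) - (-27/23104)/(-713/76) = 483387/216752.

483387/216752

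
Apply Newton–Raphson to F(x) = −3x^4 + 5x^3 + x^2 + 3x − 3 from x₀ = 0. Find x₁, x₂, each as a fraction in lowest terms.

x₁ = 1, x₂ = 5/8

F'(x) = −12x^3 + 15x^2 + 2x + 3.
F(0) = −3, F'(0) = 3, so x₁ = 0 − (−3)/3 = 1.
F(1) = 3, F'(1) = 8, so x₂ = 1 − 3/8 = 5/8.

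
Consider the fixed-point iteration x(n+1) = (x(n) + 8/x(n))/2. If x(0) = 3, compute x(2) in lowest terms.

577/204

x(1) = (3 + 8/3)/2 = 17/6.
x(2) = (17/6 + 8/(17/6))/2 = 577/204.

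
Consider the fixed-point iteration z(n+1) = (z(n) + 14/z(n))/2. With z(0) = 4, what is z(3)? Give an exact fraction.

z(1) = (4 + 14/4)/2 = 15/4.
z(2) = (15/4 + 14/(15/4))/2 = 449/120.
z(3) = (449/120 + 14/(449/120))/2 = 403201/107760.

403201/107760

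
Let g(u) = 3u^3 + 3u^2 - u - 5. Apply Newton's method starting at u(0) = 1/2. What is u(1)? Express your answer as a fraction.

g'(u) = 9u^2 + 6u - 1.
g(1/2) = -35/8, g'(1/2) = 17/4, so u(1) = (1/2) - (-35/8)/(17/4) = 26/17.

26/17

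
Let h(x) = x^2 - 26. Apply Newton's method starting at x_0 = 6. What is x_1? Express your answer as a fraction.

h'(x) = 2x.
h(6) = 10, h'(6) = 12, so x_1 = 6 - 10/12 = 31/6.

31/6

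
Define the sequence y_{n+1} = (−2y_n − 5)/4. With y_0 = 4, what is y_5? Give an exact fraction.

y_1 = (−2·4 − 5)/4 = −13/4.
y_2 = (−2·(−13/4) − 5)/4 = 3/8.
y_3 = (−2·(3/8) − 5)/4 = −23/16.
y_4 = (−2·(−23/16) − 5)/4 = −17/32.
y_5 = (−2·(−17/32) − 5)/4 = −63/64.

−63/64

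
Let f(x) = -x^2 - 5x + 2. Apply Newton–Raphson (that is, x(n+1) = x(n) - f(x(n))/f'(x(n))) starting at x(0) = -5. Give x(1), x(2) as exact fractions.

f'(x) = -2x - 5.
f(-5) = 2, f'(-5) = 5, so x(1) = (-5) - 2/5 = -27/5.
f(-27/5) = -4/25, f'(-27/5) = 29/5, so x(2) = (-27/5) - (-4/25)/(29/5) = -779/145.

x(1) = -27/5, x(2) = -779/145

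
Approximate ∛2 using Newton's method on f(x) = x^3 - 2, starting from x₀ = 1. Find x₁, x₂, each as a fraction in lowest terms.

f'(x) = 3x^2.
f(1) = -1, f'(1) = 3, so x₁ = 1 - (-1)/3 = 4/3.
f(4/3) = 10/27, f'(4/3) = 16/3, so x₂ = (4/3) - (10/27)/(16/3) = 91/72.

x₁ = 4/3, x₂ = 91/72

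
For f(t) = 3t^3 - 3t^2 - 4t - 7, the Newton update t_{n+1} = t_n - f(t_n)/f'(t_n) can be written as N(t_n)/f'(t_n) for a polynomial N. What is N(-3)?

-182

f'(t) = 9t^2 - 6t - 4.
N(t) = t·f'(t) - f(t) = t·(9t^2 - 6t - 4) - (3t^3 - 3t^2 - 4t - 7) = 6t^3 - 3t^2 + 7.
N(-3) = -182.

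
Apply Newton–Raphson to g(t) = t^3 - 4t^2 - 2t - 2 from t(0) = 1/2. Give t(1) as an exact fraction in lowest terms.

-5/21

g'(t) = 3t^2 - 8t - 2.
g(1/2) = -31/8, g'(1/2) = -21/4, so t(1) = (1/2) - (-31/8)/(-21/4) = -5/21.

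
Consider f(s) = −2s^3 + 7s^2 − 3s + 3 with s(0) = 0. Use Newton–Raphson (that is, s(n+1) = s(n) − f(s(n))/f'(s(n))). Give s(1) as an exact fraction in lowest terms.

1

f'(s) = −6s^2 + 14s − 3.
f(0) = 3, f'(0) = −3, so s(1) = 0 − 3/(−3) = 1.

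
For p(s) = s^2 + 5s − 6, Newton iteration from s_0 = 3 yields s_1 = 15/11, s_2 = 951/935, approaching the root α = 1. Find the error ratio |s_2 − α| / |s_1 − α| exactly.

4/85

s_1 − α = 15/11 − 1 = 4/11, so |s_1 − α| = 4/11.
s_2 − α = 951/935 − 1 = 16/935, so |s_2 − α| = 16/935.
Ratio = (16/935) / (4/11) = 4/85.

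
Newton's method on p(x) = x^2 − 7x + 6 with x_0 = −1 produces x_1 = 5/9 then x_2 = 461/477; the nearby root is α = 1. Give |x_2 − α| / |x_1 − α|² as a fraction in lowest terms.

9/53

x_1 − α = 5/9 − 1 = −4/9, so |x_1 − α| = 4/9.
x_2 − α = 461/477 − 1 = −16/477, so |x_2 − α| = 16/477.
|x_1 − α|² = 16/81.
Ratio = (16/477) / (16/81) = 9/53.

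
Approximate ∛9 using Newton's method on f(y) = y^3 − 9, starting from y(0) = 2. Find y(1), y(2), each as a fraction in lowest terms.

y(1) = 25/12, y(2) = 23401/11250

f'(y) = 3y^2.
f(2) = −1, f'(2) = 12, so y(1) = 2 − (−1)/12 = 25/12.
f(25/12) = 73/1728, f'(25/12) = 625/48, so y(2) = (25/12) − (73/1728)/(625/48) = 23401/11250.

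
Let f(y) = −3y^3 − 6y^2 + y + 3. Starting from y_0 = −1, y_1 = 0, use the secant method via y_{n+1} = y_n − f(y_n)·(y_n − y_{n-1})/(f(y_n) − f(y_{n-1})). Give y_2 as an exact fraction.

−3/4

f(−1) = −1, f(0) = 3. y_2 = 0 − 3·(0 − (−1))/(3 − (−1)) = −3/4.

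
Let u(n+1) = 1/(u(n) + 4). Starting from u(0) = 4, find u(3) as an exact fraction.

33/140

u(1) = 1/(4 + 4) = 1/8.
u(2) = 1/(1/8 + 4) = 8/33.
u(3) = 1/(8/33 + 4) = 33/140.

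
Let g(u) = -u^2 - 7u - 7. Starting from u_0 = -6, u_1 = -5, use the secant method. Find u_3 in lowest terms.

g(-6) = -1, g(-5) = 3. u_2 = (-5) - 3·((-5) - (-6))/(3 - (-1)) = -23/4.
g(-5) = 3, g(-23/4) = 3/16. u_3 = (-23/4) - (3/16)·((-23/4) - (-5))/((3/16) - 3) = -29/5.

-29/5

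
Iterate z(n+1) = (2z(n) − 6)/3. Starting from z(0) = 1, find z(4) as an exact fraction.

z(1) = (2·1 − 6)/3 = −4/3.
z(2) = (2·(−4/3) − 6)/3 = −26/9.
z(3) = (2·(−26/9) − 6)/3 = −106/27.
z(4) = (2·(−106/27) − 6)/3 = −374/81.

−374/81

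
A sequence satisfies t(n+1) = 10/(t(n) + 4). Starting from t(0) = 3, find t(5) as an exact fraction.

t(1) = 10/(3 + 4) = 10/7.
t(2) = 10/(10/7 + 4) = 35/19.
t(3) = 10/(35/19 + 4) = 190/111.
t(4) = 10/(190/111 + 4) = 555/317.
t(5) = 10/(555/317 + 4) = 3170/1823.

3170/1823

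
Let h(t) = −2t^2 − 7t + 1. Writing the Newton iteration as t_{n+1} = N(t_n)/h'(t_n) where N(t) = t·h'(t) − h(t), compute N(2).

−9

h'(t) = −4t − 7.
N(t) = t·h'(t) − h(t) = t·(−4t − 7) − (−2t^2 − 7t + 1) = −2t^2 − 1.
N(2) = −9.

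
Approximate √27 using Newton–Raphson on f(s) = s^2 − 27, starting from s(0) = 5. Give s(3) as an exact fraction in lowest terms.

f'(s) = 2s.
f(5) = −2, f'(5) = 10, so s(1) = 5 − (−2)/10 = 26/5.
f(26/5) = 1/25, f'(26/5) = 52/5, so s(2) = (26/5) − (1/25)/(52/5) = 1351/260.
f(1351/260) = 1/67600, f'(1351/260) = 1351/130, so s(3) = (1351/260) − (1/67600)/(1351/130) = 3650401/702520.

3650401/702520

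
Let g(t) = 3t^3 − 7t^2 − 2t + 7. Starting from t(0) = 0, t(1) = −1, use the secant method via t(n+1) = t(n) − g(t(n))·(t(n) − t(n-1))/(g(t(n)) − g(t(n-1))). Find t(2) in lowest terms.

g(0) = 7, g(−1) = −1. t(2) = (−1) − (−1)·((−1) − 0)/((−1) − 7) = −7/8.

−7/8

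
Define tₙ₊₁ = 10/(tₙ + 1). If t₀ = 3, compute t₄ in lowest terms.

270/97

t₁ = 10/(3 + 1) = 5/2.
t₂ = 10/(5/2 + 1) = 20/7.
t₃ = 10/(20/7 + 1) = 70/27.
t₄ = 10/(70/27 + 1) = 270/97.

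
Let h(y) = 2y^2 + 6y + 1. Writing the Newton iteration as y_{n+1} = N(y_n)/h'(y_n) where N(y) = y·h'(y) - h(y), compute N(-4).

h'(y) = 4y + 6.
N(y) = y·h'(y) - h(y) = y·(4y + 6) - (2y^2 + 6y + 1) = 2y^2 - 1.
N(-4) = 31.

31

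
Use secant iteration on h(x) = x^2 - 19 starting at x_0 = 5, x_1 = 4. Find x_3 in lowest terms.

109/25

h(5) = 6, h(4) = -3. x_2 = 4 - (-3)·(4 - 5)/((-3) - 6) = 13/3.
h(4) = -3, h(13/3) = -2/9. x_3 = (13/3) - (-2/9)·((13/3) - 4)/((-2/9) - (-3)) = 109/25.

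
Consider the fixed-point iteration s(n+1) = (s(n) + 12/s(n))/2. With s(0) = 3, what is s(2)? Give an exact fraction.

97/28

s(1) = (3 + 12/3)/2 = 7/2.
s(2) = (7/2 + 12/(7/2))/2 = 97/28.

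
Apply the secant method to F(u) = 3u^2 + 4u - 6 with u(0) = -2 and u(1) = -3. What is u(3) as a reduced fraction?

F(-2) = -2, F(-3) = 9. u(2) = (-3) - 9·((-3) - (-2))/(9 - (-2)) = -24/11.
F(-3) = 9, F(-24/11) = -54/121. u(3) = (-24/11) - (-54/121)·((-24/11) - (-3))/((-54/121) - 9) = -282/127.

-282/127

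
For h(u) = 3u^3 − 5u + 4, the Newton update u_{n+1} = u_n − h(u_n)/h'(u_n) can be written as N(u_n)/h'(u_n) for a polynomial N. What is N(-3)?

−166

h'(u) = 9u^2 − 5.
N(u) = u·h'(u) − h(u) = u·(9u^2 − 5) − (3u^3 − 5u + 4) = 6u^3 − 4.
N(-3) = −166.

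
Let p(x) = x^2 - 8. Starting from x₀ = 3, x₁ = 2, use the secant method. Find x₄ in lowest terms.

p(3) = 1, p(2) = -4. x₂ = 2 - (-4)·(2 - 3)/((-4) - 1) = 14/5.
p(2) = -4, p(14/5) = -4/25. x₃ = (14/5) - (-4/25)·((14/5) - 2)/((-4/25) - (-4)) = 17/6.
p(14/5) = -4/25, p(17/6) = 1/36. x₄ = (17/6) - (1/36)·((17/6) - (14/5))/((1/36) - (-4/25)) = 478/169.

478/169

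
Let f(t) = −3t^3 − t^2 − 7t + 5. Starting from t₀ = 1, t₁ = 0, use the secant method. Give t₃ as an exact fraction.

f(1) = −6, f(0) = 5. t₂ = 0 − 5·(0 − 1)/(5 − (−6)) = 5/11.
f(0) = 5, f(5/11) = 1770/1331. t₃ = (5/11) − (1770/1331)·((5/11) − 0)/((1770/1331) − 5) = 605/977.

605/977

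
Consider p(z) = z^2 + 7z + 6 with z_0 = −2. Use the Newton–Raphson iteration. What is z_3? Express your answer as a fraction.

−13106/13107

p'(z) = 2z + 7.
p(−2) = −4, p'(−2) = 3, so z_1 = (−2) − (−4)/3 = −2/3.
p(−2/3) = 16/9, p'(−2/3) = 17/3, so z_2 = (−2/3) − (16/9)/(17/3) = −50/51.
p(−50/51) = 256/2601, p'(−50/51) = 257/51, so z_3 = (−50/51) − (256/2601)/(257/51) = −13106/13107.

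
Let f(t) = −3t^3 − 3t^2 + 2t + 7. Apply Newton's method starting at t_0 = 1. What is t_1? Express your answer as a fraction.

f'(t) = −9t^2 − 6t + 2.
f(1) = 3, f'(1) = −13, so t_1 = 1 − 3/(−13) = 16/13.

16/13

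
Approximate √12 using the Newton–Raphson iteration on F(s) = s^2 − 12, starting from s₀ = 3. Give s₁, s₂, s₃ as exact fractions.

F'(s) = 2s.
F(3) = −3, F'(3) = 6, so s₁ = 3 − (−3)/6 = 7/2.
F(7/2) = 1/4, F'(7/2) = 7, so s₂ = (7/2) − (1/4)/7 = 97/28.
F(97/28) = 1/784, F'(97/28) = 97/14, so s₃ = (97/28) − (1/784)/(97/14) = 18817/5432.

s₁ = 7/2, s₂ = 97/28, s₃ = 18817/5432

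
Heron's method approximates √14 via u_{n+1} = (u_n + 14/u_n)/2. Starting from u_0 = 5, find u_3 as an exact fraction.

u_1 = (5 + 14/5)/2 = 39/10.
u_2 = (39/10 + 14/(39/10))/2 = 2921/780.
u_3 = (2921/780 + 14/(2921/780))/2 = 17049841/4556760.

17049841/4556760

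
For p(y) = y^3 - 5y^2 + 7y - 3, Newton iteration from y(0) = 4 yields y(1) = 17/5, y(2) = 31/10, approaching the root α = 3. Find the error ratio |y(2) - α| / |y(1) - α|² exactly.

y(1) - α = 17/5 - 3 = 2/5, so |y(1) - α| = 2/5.
y(2) - α = 31/10 - 3 = 1/10, so |y(2) - α| = 1/10.
|y(1) - α|² = 4/25.
Ratio = (1/10) / (4/25) = 5/8.

5/8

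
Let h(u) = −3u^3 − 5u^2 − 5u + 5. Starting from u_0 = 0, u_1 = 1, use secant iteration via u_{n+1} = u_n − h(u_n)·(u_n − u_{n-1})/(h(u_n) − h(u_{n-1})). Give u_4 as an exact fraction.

h(0) = 5, h(1) = −8. u_2 = 1 − (−8)·(1 − 0)/((−8) − 5) = 5/13.
h(1) = −8, h(5/13) = 4760/2197. u_3 = (5/13) − (4760/2197)·((5/13) − 1)/((4760/2197) − (−8)) = 180/349.
h(5/13) = 4760/2197, h(180/349) = 28887845/42508549. u_4 = (180/349) − (28887845/42508549)·((180/349) − (5/13))/((28887845/42508549) − (4760/2197)) = 26873569/46680369.

26873569/46680369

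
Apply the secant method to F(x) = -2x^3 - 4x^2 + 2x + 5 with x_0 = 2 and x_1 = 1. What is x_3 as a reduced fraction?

F(2) = -23, F(1) = 1. x_2 = 1 - 1·(1 - 2)/(1 - (-23)) = 25/24.
F(1) = 1, F(25/24) = 3335/6912. x_3 = (25/24) - (3335/6912)·((25/24) - 1)/((3335/6912) - 1) = 3865/3577.

3865/3577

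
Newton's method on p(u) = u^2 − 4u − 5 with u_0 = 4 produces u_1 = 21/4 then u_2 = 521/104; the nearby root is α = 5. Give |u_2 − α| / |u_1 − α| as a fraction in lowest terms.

1/26

u_1 − α = 21/4 − 5 = 1/4, so |u_1 − α| = 1/4.
u_2 − α = 521/104 − 5 = 1/104, so |u_2 − α| = 1/104.
Ratio = (1/104) / (1/4) = 1/26.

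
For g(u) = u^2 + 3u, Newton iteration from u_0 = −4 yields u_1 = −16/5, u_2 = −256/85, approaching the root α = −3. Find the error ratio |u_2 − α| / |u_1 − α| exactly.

1/17

u_1 − α = −16/5 − (−3) = −16/5 + 3 = −1/5, so |u_1 − α| = 1/5.
u_2 − α = −256/85 − (−3) = −256/85 + 3 = −1/85, so |u_2 − α| = 1/85.
Ratio = (1/85) / (1/5) = 1/17.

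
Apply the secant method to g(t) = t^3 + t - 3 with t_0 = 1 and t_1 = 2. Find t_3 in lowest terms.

g(1) = -1, g(2) = 7. t_2 = 2 - 7·(2 - 1)/(7 - (-1)) = 9/8.
g(2) = 7, g(9/8) = -231/512. t_3 = (9/8) - (-231/512)·((9/8) - 2)/((-231/512) - 7) = 642/545.

642/545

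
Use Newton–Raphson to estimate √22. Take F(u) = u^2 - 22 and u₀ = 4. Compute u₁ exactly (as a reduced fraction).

F'(u) = 2u.
F(4) = -6, F'(4) = 8, so u₁ = 4 - (-6)/8 = 19/4.

19/4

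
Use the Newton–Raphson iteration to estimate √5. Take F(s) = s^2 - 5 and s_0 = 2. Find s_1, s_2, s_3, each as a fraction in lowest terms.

s_1 = 9/4, s_2 = 161/72, s_3 = 51841/23184

F'(s) = 2s.
F(2) = -1, F'(2) = 4, so s_1 = 2 - (-1)/4 = 9/4.
F(9/4) = 1/16, F'(9/4) = 9/2, so s_2 = (9/4) - (1/16)/(9/2) = 161/72.
F(161/72) = 1/5184, F'(161/72) = 161/36, so s_3 = (161/72) - (1/5184)/(161/36) = 51841/23184.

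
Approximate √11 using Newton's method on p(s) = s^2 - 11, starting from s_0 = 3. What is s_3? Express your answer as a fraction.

79201/23880

p'(s) = 2s.
p(3) = -2, p'(3) = 6, so s_1 = 3 - (-2)/6 = 10/3.
p(10/3) = 1/9, p'(10/3) = 20/3, so s_2 = (10/3) - (1/9)/(20/3) = 199/60.
p(199/60) = 1/3600, p'(199/60) = 199/30, so s_3 = (199/60) - (1/3600)/(199/30) = 79201/23880.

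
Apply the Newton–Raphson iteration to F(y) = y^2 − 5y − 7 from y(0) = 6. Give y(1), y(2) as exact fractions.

y(1) = 43/7, y(2) = 2192/357

F'(y) = 2y − 5.
F(6) = −1, F'(6) = 7, so y(1) = 6 − (−1)/7 = 43/7.
F(43/7) = 1/49, F'(43/7) = 51/7, so y(2) = (43/7) − (1/49)/(51/7) = 2192/357.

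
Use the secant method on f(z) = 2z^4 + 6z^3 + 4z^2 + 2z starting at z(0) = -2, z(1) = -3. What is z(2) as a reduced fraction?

-36/17

f(-2) = -4, f(-3) = 30. z(2) = (-3) - 30·((-3) - (-2))/(30 - (-4)) = -36/17.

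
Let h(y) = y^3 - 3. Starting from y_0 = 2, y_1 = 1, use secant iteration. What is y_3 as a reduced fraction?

h(2) = 5, h(1) = -2. y_2 = 1 - (-2)·(1 - 2)/((-2) - 5) = 9/7.
h(1) = -2, h(9/7) = -300/343. y_3 = (9/7) - (-300/343)·((9/7) - 1)/((-300/343) - (-2)) = 291/193.

291/193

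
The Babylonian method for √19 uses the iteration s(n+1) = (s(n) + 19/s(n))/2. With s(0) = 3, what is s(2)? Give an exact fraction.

s(1) = (3 + 19/3)/2 = 14/3.
s(2) = (14/3 + 19/(14/3))/2 = 367/84.

367/84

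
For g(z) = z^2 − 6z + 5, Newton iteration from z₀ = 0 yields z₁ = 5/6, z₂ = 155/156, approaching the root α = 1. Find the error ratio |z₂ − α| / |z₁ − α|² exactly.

z₁ − α = 5/6 − 1 = −1/6, so |z₁ − α| = 1/6.
z₂ − α = 155/156 − 1 = −1/156, so |z₂ − α| = 1/156.
|z₁ − α|² = 1/36.
Ratio = (1/156) / (1/36) = 3/13.

3/13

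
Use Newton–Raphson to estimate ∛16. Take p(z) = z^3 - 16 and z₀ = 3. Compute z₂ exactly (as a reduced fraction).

p'(z) = 3z^2.
p(3) = 11, p'(3) = 27, so z₁ = 3 - 11/27 = 70/27.
p(70/27) = 28072/19683, p'(70/27) = 4900/243, so z₂ = (70/27) - (28072/19683)/(4900/243) = 250232/99225.

250232/99225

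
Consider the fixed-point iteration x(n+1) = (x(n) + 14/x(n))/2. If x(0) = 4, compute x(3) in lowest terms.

403201/107760

x(1) = (4 + 14/4)/2 = 15/4.
x(2) = (15/4 + 14/(15/4))/2 = 449/120.
x(3) = (449/120 + 14/(449/120))/2 = 403201/107760.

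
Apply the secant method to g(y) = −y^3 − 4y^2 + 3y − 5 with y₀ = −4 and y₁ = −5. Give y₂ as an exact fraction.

−105/22

g(−4) = −17, g(−5) = 5. y₂ = (−5) − 5·((−5) − (−4))/(5 − (−17)) = −105/22.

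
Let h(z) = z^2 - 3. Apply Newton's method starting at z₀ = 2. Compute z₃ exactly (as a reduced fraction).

h'(z) = 2z.
h(2) = 1, h'(2) = 4, so z₁ = 2 - 1/4 = 7/4.
h(7/4) = 1/16, h'(7/4) = 7/2, so z₂ = (7/4) - (1/16)/(7/2) = 97/56.
h(97/56) = 1/3136, h'(97/56) = 97/28, so z₃ = (97/56) - (1/3136)/(97/28) = 18817/10864.

18817/10864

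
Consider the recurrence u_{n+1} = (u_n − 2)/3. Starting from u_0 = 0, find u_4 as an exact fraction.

−80/81

u_1 = (0 − 2)/3 = −2/3.
u_2 = ((−2/3) − 2)/3 = −8/9.
u_3 = ((−8/9) − 2)/3 = −26/27.
u_4 = ((−26/27) − 2)/3 = −80/81.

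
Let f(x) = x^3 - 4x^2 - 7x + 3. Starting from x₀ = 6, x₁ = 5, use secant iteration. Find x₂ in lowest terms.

f(6) = 33, f(5) = -7. x₂ = 5 - (-7)·(5 - 6)/((-7) - 33) = 207/40.

207/40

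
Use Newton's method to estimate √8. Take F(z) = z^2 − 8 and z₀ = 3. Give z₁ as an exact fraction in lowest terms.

17/6

F'(z) = 2z.
F(3) = 1, F'(3) = 6, so z₁ = 3 − 1/6 = 17/6.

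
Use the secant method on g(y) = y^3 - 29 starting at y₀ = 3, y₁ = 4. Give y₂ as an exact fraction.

113/37

g(3) = -2, g(4) = 35. y₂ = 4 - 35·(4 - 3)/(35 - (-2)) = 113/37.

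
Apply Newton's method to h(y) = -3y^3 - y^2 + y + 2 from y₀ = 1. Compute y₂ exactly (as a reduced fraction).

h'(y) = -9y^2 - 2y + 1.
h(1) = -1, h'(1) = -10, so y₁ = 1 - (-1)/(-10) = 9/10.
h(9/10) = -97/1000, h'(9/10) = -809/100, so y₂ = (9/10) - (-97/1000)/(-809/100) = 3592/4045.

3592/4045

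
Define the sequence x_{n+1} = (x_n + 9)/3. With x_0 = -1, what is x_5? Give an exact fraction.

x_1 = ((-1) + 9)/3 = 8/3.
x_2 = ((8/3) + 9)/3 = 35/9.
x_3 = ((35/9) + 9)/3 = 116/27.
x_4 = ((116/27) + 9)/3 = 359/81.
x_5 = ((359/81) + 9)/3 = 1088/243.

1088/243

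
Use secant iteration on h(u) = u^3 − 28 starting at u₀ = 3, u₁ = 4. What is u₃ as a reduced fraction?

12901/4252

h(3) = −1, h(4) = 36. u₂ = 4 − 36·(4 − 3)/(36 − (−1)) = 112/37.
h(4) = 36, h(112/37) = −13356/50653. u₃ = (112/37) − (−13356/50653)·((112/37) − 4)/((−13356/50653) − 36) = 12901/4252.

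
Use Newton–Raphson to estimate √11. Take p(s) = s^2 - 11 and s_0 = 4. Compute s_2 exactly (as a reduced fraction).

1433/432

p'(s) = 2s.
p(4) = 5, p'(4) = 8, so s_1 = 4 - 5/8 = 27/8.
p(27/8) = 25/64, p'(27/8) = 27/4, so s_2 = (27/8) - (25/64)/(27/4) = 1433/432.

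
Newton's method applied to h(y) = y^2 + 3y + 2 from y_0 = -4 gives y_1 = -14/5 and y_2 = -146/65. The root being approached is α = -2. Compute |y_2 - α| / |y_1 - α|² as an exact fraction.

5/13

y_1 - α = -14/5 - (-2) = -14/5 + 2 = -4/5, so |y_1 - α| = 4/5.
y_2 - α = -146/65 - (-2) = -146/65 + 2 = -16/65, so |y_2 - α| = 16/65.
|y_1 - α|² = 16/25.
Ratio = (16/65) / (16/25) = 5/13.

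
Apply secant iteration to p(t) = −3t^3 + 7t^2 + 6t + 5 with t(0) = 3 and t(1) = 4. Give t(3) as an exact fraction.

568588/182131

p(3) = 5, p(4) = −51. t(2) = 4 − (−51)·(4 − 3)/((−51) − 5) = 173/56.
p(4) = −51, p(173/56) = 332265/175616. t(3) = (173/56) − (332265/175616)·((173/56) − 4)/((332265/175616) − (−51)) = 568588/182131.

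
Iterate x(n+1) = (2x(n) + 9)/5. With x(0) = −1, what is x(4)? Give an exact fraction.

1811/625

x(1) = (2·(−1) + 9)/5 = 7/5.
x(2) = (2·(7/5) + 9)/5 = 59/25.
x(3) = (2·(59/25) + 9)/5 = 343/125.
x(4) = (2·(343/125) + 9)/5 = 1811/625.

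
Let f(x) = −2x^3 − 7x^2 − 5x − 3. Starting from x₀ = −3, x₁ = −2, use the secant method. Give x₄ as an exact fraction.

f(−3) = 3, f(−2) = −5. x₂ = (−2) − (−5)·((−2) − (−3))/((−5) − 3) = −21/8.
f(−2) = −5, f(−21/8) = −495/256. x₃ = (−21/8) − (−495/256)·((−21/8) − (−2))/((−495/256) − (−5)) = −474/157.
f(−21/8) = −495/256, f(−474/157) = 12882375/3869893. x₄ = (−474/157) − (12882375/3869893)·((−474/157) − (−21/8))/((12882375/3869893) − (−495/256)) = −29172426/10532293.

−29172426/10532293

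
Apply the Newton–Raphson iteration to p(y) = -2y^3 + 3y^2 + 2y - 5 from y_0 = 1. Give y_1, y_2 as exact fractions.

y_1 = 2, y_2 = 3/2

p'(y) = -6y^2 + 6y + 2.
p(1) = -2, p'(1) = 2, so y_1 = 1 - (-2)/2 = 2.
p(2) = -5, p'(2) = -10, so y_2 = 2 - (-5)/(-10) = 3/2.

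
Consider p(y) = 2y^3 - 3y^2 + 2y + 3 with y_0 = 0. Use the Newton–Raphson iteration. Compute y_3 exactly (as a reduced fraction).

-4291905/6163514

p'(y) = 6y^2 - 6y + 2.
p(0) = 3, p'(0) = 2, so y_1 = 0 - 3/2 = -3/2.
p(-3/2) = -27/2, p'(-3/2) = 49/2, so y_2 = (-3/2) - (-27/2)/(49/2) = -93/98.
p(-93/98) = -389286/117649, p'(-93/98) = 62893/4802, so y_3 = (-93/98) - (-389286/117649)/(62893/4802) = -4291905/6163514.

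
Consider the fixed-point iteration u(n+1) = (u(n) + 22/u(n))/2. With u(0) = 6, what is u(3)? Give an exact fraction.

u(1) = (6 + 22/6)/2 = 29/6.
u(2) = (29/6 + 22/(29/6))/2 = 1633/348.
u(3) = (1633/348 + 22/(1633/348))/2 = 5330977/1136568.

5330977/1136568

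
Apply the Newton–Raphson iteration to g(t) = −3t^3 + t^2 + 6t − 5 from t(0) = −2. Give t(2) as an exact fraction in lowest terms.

−709072/445077

g'(t) = −9t^2 + 2t + 6.
g(−2) = 11, g'(−2) = −34, so t(1) = (−2) − 11/(−34) = −57/34.
g(−57/34) = 74173/39304, g'(−57/34) = −26181/1156, so t(2) = (−57/34) − (74173/39304)/(−26181/1156) = −709072/445077.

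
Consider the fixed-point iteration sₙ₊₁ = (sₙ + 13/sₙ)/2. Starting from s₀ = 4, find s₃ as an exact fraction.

s₁ = (4 + 13/4)/2 = 29/8.
s₂ = (29/8 + 13/(29/8))/2 = 1673/464.
s₃ = (1673/464 + 13/(1673/464))/2 = 5597777/1552544.

5597777/1552544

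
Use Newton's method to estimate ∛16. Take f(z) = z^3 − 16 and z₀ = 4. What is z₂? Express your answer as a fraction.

70/27

f'(z) = 3z^2.
f(4) = 48, f'(4) = 48, so z₁ = 4 − 48/48 = 3.
f(3) = 11, f'(3) = 27, so z₂ = 3 − 11/27 = 70/27.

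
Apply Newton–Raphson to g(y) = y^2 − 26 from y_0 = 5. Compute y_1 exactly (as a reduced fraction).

g'(y) = 2y.
g(5) = −1, g'(5) = 10, so y_1 = 5 − (−1)/10 = 51/10.

51/10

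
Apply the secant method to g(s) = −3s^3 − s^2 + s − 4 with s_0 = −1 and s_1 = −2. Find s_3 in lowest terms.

−6956/5501

g(−1) = −3, g(−2) = 14. s_2 = (−2) − 14·((−2) − (−1))/(14 − (−3)) = −20/17.
g(−2) = 14, g(−20/17) = −8232/4913. s_3 = (−20/17) − (−8232/4913)·((−20/17) − (−2))/((−8232/4913) − 14) = −6956/5501.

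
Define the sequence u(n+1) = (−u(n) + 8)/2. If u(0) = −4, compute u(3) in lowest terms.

7/2

u(1) = (−(−4) + 8)/2 = 6.
u(2) = (−6 + 8)/2 = 1.
u(3) = (−1 + 8)/2 = 7/2.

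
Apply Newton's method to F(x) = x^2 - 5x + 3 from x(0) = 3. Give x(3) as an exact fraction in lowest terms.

F'(x) = 2x - 5.
F(3) = -3, F'(3) = 1, so x(1) = 3 - (-3)/1 = 6.
F(6) = 9, F'(6) = 7, so x(2) = 6 - 9/7 = 33/7.
F(33/7) = 81/49, F'(33/7) = 31/7, so x(3) = (33/7) - (81/49)/(31/7) = 942/217.

942/217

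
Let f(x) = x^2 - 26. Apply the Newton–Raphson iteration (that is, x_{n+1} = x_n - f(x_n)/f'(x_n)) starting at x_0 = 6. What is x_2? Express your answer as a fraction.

1897/372

f'(x) = 2x.
f(6) = 10, f'(6) = 12, so x_1 = 6 - 10/12 = 31/6.
f(31/6) = 25/36, f'(31/6) = 31/3, so x_2 = (31/6) - (25/36)/(31/3) = 1897/372.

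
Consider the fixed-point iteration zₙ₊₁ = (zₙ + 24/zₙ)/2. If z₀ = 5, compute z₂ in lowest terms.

4801/980

z₁ = (5 + 24/5)/2 = 49/10.
z₂ = (49/10 + 24/(49/10))/2 = 4801/980.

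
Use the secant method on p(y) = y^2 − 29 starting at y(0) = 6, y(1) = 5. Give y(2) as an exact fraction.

p(6) = 7, p(5) = −4. y(2) = 5 − (−4)·(5 − 6)/((−4) − 7) = 59/11.

59/11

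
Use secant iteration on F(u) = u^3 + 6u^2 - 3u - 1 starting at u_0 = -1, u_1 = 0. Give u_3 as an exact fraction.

F(-1) = 7, F(0) = -1. u_2 = 0 - (-1)·(0 - (-1))/((-1) - 7) = -1/8.
F(0) = -1, F(-1/8) = -273/512. u_3 = (-1/8) - (-273/512)·((-1/8) - 0)/((-273/512) - (-1)) = -64/239.

-64/239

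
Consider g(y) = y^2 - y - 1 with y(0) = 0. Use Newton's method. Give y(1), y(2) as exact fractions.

y(1) = -1, y(2) = -2/3

g'(y) = 2y - 1.
g(0) = -1, g'(0) = -1, so y(1) = 0 - (-1)/(-1) = -1.
g(-1) = 1, g'(-1) = -3, so y(2) = (-1) - 1/(-3) = -2/3.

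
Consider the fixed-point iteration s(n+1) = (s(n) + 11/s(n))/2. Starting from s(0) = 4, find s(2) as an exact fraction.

1433/432

s(1) = (4 + 11/4)/2 = 27/8.
s(2) = (27/8 + 11/(27/8))/2 = 1433/432.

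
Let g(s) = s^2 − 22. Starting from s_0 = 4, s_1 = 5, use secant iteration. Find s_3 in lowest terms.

136/29

g(4) = −6, g(5) = 3. s_2 = 5 − 3·(5 − 4)/(3 − (−6)) = 14/3.
g(5) = 3, g(14/3) = −2/9. s_3 = (14/3) − (−2/9)·((14/3) − 5)/((−2/9) − 3) = 136/29.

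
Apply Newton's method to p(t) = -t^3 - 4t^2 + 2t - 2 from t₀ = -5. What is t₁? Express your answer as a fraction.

p'(t) = -3t^2 - 8t + 2.
p(-5) = 13, p'(-5) = -33, so t₁ = (-5) - 13/(-33) = -152/33.

-152/33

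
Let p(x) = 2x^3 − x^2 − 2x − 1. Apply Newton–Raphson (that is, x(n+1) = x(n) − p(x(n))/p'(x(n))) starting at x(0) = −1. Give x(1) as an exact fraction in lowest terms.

−2/3

p'(x) = 6x^2 − 2x − 2.
p(−1) = −2, p'(−1) = 6, so x(1) = (−1) − (−2)/6 = −2/3.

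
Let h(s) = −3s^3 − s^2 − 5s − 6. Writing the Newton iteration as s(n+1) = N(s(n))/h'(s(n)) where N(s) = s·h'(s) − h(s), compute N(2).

h'(s) = −9s^2 − 2s − 5.
N(s) = s·h'(s) − h(s) = s·(−9s^2 − 2s − 5) − (−3s^3 − s^2 − 5s − 6) = −6s^3 − s^2 + 6.
N(2) = −46.

−46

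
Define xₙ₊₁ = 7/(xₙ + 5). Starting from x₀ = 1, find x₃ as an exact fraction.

x₁ = 7/(1 + 5) = 7/6.
x₂ = 7/(7/6 + 5) = 42/37.
x₃ = 7/(42/37 + 5) = 259/227.

259/227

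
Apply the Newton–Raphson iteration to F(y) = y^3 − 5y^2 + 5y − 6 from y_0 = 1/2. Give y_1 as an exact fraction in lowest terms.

F'(y) = 3y^2 − 10y + 5.
F(1/2) = −37/8, F'(1/2) = 3/4, so y_1 = (1/2) − (−37/8)/(3/4) = 20/3.

20/3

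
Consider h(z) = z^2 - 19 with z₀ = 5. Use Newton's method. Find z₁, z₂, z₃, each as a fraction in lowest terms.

h'(z) = 2z.
h(5) = 6, h'(5) = 10, so z₁ = 5 - 6/10 = 22/5.
h(22/5) = 9/25, h'(22/5) = 44/5, so z₂ = (22/5) - (9/25)/(44/5) = 959/220.
h(959/220) = 81/48400, h'(959/220) = 959/110, so z₃ = (959/220) - (81/48400)/(959/110) = 1839281/421960.

z₁ = 22/5, z₂ = 959/220, z₃ = 1839281/421960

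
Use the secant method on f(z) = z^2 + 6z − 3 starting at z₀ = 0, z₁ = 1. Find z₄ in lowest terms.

97/209

f(0) = −3, f(1) = 4. z₂ = 1 − 4·(1 − 0)/(4 − (−3)) = 3/7.
f(1) = 4, f(3/7) = −12/49. z₃ = (3/7) − (−12/49)·((3/7) − 1)/((−12/49) − 4) = 6/13.
f(3/7) = −12/49, f(6/13) = −3/169. z₄ = (6/13) − (−3/169)·((6/13) − (3/7))/((−3/169) − (−12/49)) = 97/209.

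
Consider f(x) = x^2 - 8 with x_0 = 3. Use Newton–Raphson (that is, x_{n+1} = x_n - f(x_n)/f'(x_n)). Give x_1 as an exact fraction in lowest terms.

f'(x) = 2x.
f(3) = 1, f'(3) = 6, so x_1 = 3 - 1/6 = 17/6.

17/6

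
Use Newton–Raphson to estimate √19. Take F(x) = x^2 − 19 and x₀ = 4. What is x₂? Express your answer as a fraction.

F'(x) = 2x.
F(4) = −3, F'(4) = 8, so x₁ = 4 − (−3)/8 = 35/8.
F(35/8) = 9/64, F'(35/8) = 35/4, so x₂ = (35/8) − (9/64)/(35/4) = 2441/560.

2441/560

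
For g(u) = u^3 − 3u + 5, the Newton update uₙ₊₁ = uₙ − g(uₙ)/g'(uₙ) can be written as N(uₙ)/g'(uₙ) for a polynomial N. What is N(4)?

g'(u) = 3u^2 − 3.
N(u) = u·g'(u) − g(u) = u·(3u^2 − 3) − (u^3 − 3u + 5) = 2u^3 − 5.
N(4) = 123.

123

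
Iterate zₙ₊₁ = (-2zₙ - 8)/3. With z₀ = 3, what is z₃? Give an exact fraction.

-80/27

z₁ = (-2·3 - 8)/3 = -14/3.
z₂ = (-2·(-14/3) - 8)/3 = 4/9.
z₃ = (-2·(4/9) - 8)/3 = -80/27.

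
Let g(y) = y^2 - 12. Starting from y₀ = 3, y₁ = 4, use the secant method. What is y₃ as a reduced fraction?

45/13

g(3) = -3, g(4) = 4. y₂ = 4 - 4·(4 - 3)/(4 - (-3)) = 24/7.
g(4) = 4, g(24/7) = -12/49. y₃ = (24/7) - (-12/49)·((24/7) - 4)/((-12/49) - 4) = 45/13.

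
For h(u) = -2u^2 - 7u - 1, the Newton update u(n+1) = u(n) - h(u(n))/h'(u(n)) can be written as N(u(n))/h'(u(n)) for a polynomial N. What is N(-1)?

-1

h'(u) = -4u - 7.
N(u) = u·h'(u) - h(u) = u·(-4u - 7) - (-2u^2 - 7u - 1) = -2u^2 + 1.
N(-1) = -1.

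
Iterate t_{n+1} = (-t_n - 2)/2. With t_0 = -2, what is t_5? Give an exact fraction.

t_1 = (-(-2) - 2)/2 = 0.
t_2 = (-0 - 2)/2 = -1.
t_3 = (-(-1) - 2)/2 = -1/2.
t_4 = (-(-1/2) - 2)/2 = -3/4.
t_5 = (-(-3/4) - 2)/2 = -5/8.

-5/8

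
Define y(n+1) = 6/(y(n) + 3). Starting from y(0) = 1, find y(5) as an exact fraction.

114/83

y(1) = 6/(1 + 3) = 3/2.
y(2) = 6/(3/2 + 3) = 4/3.
y(3) = 6/(4/3 + 3) = 18/13.
y(4) = 6/(18/13 + 3) = 26/19.
y(5) = 6/(26/19 + 3) = 114/83.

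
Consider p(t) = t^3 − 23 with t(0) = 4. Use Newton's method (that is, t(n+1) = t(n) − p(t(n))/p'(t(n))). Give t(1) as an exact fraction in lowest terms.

p'(t) = 3t^2.
p(4) = 41, p'(4) = 48, so t(1) = 4 − 41/48 = 151/48.

151/48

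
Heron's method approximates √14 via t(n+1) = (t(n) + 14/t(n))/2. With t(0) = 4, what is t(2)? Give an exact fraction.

t(1) = (4 + 14/4)/2 = 15/4.
t(2) = (15/4 + 14/(15/4))/2 = 449/120.

449/120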